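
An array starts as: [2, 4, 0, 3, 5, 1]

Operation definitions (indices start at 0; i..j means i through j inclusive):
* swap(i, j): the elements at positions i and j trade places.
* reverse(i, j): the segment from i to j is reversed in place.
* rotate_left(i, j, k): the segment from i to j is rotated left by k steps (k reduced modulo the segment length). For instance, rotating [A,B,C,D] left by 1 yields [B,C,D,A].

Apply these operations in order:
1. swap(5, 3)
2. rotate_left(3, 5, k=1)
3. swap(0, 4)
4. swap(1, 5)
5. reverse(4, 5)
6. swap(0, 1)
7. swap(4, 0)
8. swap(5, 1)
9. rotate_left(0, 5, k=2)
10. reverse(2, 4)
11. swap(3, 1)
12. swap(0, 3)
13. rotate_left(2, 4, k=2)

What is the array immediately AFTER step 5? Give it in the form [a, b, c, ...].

Answer: [3, 1, 0, 5, 4, 2]

Derivation:
After 1 (swap(5, 3)): [2, 4, 0, 1, 5, 3]
After 2 (rotate_left(3, 5, k=1)): [2, 4, 0, 5, 3, 1]
After 3 (swap(0, 4)): [3, 4, 0, 5, 2, 1]
After 4 (swap(1, 5)): [3, 1, 0, 5, 2, 4]
After 5 (reverse(4, 5)): [3, 1, 0, 5, 4, 2]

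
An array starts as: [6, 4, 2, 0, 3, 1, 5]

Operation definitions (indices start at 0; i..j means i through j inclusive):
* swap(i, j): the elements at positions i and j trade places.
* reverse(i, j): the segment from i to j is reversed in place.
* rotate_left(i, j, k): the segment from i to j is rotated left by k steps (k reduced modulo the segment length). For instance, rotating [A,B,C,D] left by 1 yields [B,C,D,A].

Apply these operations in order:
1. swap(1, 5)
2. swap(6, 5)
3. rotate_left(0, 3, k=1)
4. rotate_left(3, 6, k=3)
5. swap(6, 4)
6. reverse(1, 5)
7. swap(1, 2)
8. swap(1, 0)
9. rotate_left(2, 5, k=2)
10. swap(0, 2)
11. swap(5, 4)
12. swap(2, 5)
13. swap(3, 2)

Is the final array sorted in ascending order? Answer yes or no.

Answer: yes

Derivation:
After 1 (swap(1, 5)): [6, 1, 2, 0, 3, 4, 5]
After 2 (swap(6, 5)): [6, 1, 2, 0, 3, 5, 4]
After 3 (rotate_left(0, 3, k=1)): [1, 2, 0, 6, 3, 5, 4]
After 4 (rotate_left(3, 6, k=3)): [1, 2, 0, 4, 6, 3, 5]
After 5 (swap(6, 4)): [1, 2, 0, 4, 5, 3, 6]
After 6 (reverse(1, 5)): [1, 3, 5, 4, 0, 2, 6]
After 7 (swap(1, 2)): [1, 5, 3, 4, 0, 2, 6]
After 8 (swap(1, 0)): [5, 1, 3, 4, 0, 2, 6]
After 9 (rotate_left(2, 5, k=2)): [5, 1, 0, 2, 3, 4, 6]
After 10 (swap(0, 2)): [0, 1, 5, 2, 3, 4, 6]
After 11 (swap(5, 4)): [0, 1, 5, 2, 4, 3, 6]
After 12 (swap(2, 5)): [0, 1, 3, 2, 4, 5, 6]
After 13 (swap(3, 2)): [0, 1, 2, 3, 4, 5, 6]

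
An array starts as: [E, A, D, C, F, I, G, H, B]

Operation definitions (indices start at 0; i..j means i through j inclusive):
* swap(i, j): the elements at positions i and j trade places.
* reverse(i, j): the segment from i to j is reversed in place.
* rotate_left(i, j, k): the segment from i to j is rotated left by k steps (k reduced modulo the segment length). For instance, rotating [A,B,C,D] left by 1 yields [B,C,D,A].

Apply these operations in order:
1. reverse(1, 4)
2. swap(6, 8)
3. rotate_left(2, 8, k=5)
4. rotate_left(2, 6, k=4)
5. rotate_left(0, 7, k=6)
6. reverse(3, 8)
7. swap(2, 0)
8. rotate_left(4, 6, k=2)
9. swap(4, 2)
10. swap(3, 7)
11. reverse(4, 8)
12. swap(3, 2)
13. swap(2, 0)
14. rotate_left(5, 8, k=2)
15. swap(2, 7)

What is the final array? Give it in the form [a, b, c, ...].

Answer: [A, I, B, H, F, C, D, E, G]

Derivation:
After 1 (reverse(1, 4)): [E, F, C, D, A, I, G, H, B]
After 2 (swap(6, 8)): [E, F, C, D, A, I, B, H, G]
After 3 (rotate_left(2, 8, k=5)): [E, F, H, G, C, D, A, I, B]
After 4 (rotate_left(2, 6, k=4)): [E, F, A, H, G, C, D, I, B]
After 5 (rotate_left(0, 7, k=6)): [D, I, E, F, A, H, G, C, B]
After 6 (reverse(3, 8)): [D, I, E, B, C, G, H, A, F]
After 7 (swap(2, 0)): [E, I, D, B, C, G, H, A, F]
After 8 (rotate_left(4, 6, k=2)): [E, I, D, B, H, C, G, A, F]
After 9 (swap(4, 2)): [E, I, H, B, D, C, G, A, F]
After 10 (swap(3, 7)): [E, I, H, A, D, C, G, B, F]
After 11 (reverse(4, 8)): [E, I, H, A, F, B, G, C, D]
After 12 (swap(3, 2)): [E, I, A, H, F, B, G, C, D]
After 13 (swap(2, 0)): [A, I, E, H, F, B, G, C, D]
After 14 (rotate_left(5, 8, k=2)): [A, I, E, H, F, C, D, B, G]
After 15 (swap(2, 7)): [A, I, B, H, F, C, D, E, G]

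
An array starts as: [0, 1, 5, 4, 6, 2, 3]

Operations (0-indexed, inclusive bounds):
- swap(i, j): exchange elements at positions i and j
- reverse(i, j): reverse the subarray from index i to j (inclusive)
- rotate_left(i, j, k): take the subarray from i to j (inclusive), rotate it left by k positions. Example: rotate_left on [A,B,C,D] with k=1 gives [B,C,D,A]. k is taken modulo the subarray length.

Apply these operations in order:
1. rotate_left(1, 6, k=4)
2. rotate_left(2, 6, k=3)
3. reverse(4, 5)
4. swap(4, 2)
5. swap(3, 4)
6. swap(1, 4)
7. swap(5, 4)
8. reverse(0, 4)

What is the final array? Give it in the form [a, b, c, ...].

After 1 (rotate_left(1, 6, k=4)): [0, 2, 3, 1, 5, 4, 6]
After 2 (rotate_left(2, 6, k=3)): [0, 2, 4, 6, 3, 1, 5]
After 3 (reverse(4, 5)): [0, 2, 4, 6, 1, 3, 5]
After 4 (swap(4, 2)): [0, 2, 1, 6, 4, 3, 5]
After 5 (swap(3, 4)): [0, 2, 1, 4, 6, 3, 5]
After 6 (swap(1, 4)): [0, 6, 1, 4, 2, 3, 5]
After 7 (swap(5, 4)): [0, 6, 1, 4, 3, 2, 5]
After 8 (reverse(0, 4)): [3, 4, 1, 6, 0, 2, 5]

Answer: [3, 4, 1, 6, 0, 2, 5]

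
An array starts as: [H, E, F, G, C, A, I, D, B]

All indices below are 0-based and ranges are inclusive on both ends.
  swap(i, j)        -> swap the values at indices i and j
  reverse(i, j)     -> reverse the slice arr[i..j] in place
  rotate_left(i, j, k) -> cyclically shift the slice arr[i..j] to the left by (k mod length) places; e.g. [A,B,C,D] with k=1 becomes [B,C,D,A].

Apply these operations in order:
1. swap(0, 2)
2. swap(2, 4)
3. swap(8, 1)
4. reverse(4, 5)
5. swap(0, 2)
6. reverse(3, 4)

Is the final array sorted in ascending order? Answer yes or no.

Answer: no

Derivation:
After 1 (swap(0, 2)): [F, E, H, G, C, A, I, D, B]
After 2 (swap(2, 4)): [F, E, C, G, H, A, I, D, B]
After 3 (swap(8, 1)): [F, B, C, G, H, A, I, D, E]
After 4 (reverse(4, 5)): [F, B, C, G, A, H, I, D, E]
After 5 (swap(0, 2)): [C, B, F, G, A, H, I, D, E]
After 6 (reverse(3, 4)): [C, B, F, A, G, H, I, D, E]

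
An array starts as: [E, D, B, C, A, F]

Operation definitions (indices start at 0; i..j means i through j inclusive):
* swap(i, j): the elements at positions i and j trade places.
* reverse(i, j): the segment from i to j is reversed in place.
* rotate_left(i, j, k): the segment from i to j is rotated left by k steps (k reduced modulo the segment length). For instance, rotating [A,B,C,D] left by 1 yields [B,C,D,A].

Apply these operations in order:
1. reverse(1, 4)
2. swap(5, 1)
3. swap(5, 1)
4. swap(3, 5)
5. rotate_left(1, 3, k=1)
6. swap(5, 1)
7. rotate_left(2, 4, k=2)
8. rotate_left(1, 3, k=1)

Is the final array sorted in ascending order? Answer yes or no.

After 1 (reverse(1, 4)): [E, A, C, B, D, F]
After 2 (swap(5, 1)): [E, F, C, B, D, A]
After 3 (swap(5, 1)): [E, A, C, B, D, F]
After 4 (swap(3, 5)): [E, A, C, F, D, B]
After 5 (rotate_left(1, 3, k=1)): [E, C, F, A, D, B]
After 6 (swap(5, 1)): [E, B, F, A, D, C]
After 7 (rotate_left(2, 4, k=2)): [E, B, D, F, A, C]
After 8 (rotate_left(1, 3, k=1)): [E, D, F, B, A, C]

Answer: no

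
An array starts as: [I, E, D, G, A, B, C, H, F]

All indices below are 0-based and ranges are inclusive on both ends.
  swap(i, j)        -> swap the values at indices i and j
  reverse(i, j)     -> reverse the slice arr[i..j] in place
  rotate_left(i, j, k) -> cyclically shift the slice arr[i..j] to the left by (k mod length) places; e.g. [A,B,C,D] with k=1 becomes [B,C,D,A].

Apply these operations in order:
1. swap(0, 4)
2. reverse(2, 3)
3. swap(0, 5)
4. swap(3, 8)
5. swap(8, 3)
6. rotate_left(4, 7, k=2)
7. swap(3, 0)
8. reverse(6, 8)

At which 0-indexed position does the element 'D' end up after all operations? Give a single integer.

Answer: 0

Derivation:
After 1 (swap(0, 4)): [A, E, D, G, I, B, C, H, F]
After 2 (reverse(2, 3)): [A, E, G, D, I, B, C, H, F]
After 3 (swap(0, 5)): [B, E, G, D, I, A, C, H, F]
After 4 (swap(3, 8)): [B, E, G, F, I, A, C, H, D]
After 5 (swap(8, 3)): [B, E, G, D, I, A, C, H, F]
After 6 (rotate_left(4, 7, k=2)): [B, E, G, D, C, H, I, A, F]
After 7 (swap(3, 0)): [D, E, G, B, C, H, I, A, F]
After 8 (reverse(6, 8)): [D, E, G, B, C, H, F, A, I]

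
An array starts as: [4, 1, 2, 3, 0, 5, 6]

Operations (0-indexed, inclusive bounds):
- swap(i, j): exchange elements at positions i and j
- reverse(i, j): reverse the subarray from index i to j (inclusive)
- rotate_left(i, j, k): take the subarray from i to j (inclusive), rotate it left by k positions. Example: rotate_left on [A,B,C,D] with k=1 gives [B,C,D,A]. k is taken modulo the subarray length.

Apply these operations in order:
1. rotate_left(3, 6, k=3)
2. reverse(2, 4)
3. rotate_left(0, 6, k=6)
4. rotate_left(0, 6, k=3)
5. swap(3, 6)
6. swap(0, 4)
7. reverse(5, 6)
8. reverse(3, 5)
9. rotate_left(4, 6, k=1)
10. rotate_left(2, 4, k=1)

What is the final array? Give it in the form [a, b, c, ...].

Answer: [5, 6, 0, 1, 2, 4, 3]

Derivation:
After 1 (rotate_left(3, 6, k=3)): [4, 1, 2, 6, 3, 0, 5]
After 2 (reverse(2, 4)): [4, 1, 3, 6, 2, 0, 5]
After 3 (rotate_left(0, 6, k=6)): [5, 4, 1, 3, 6, 2, 0]
After 4 (rotate_left(0, 6, k=3)): [3, 6, 2, 0, 5, 4, 1]
After 5 (swap(3, 6)): [3, 6, 2, 1, 5, 4, 0]
After 6 (swap(0, 4)): [5, 6, 2, 1, 3, 4, 0]
After 7 (reverse(5, 6)): [5, 6, 2, 1, 3, 0, 4]
After 8 (reverse(3, 5)): [5, 6, 2, 0, 3, 1, 4]
After 9 (rotate_left(4, 6, k=1)): [5, 6, 2, 0, 1, 4, 3]
After 10 (rotate_left(2, 4, k=1)): [5, 6, 0, 1, 2, 4, 3]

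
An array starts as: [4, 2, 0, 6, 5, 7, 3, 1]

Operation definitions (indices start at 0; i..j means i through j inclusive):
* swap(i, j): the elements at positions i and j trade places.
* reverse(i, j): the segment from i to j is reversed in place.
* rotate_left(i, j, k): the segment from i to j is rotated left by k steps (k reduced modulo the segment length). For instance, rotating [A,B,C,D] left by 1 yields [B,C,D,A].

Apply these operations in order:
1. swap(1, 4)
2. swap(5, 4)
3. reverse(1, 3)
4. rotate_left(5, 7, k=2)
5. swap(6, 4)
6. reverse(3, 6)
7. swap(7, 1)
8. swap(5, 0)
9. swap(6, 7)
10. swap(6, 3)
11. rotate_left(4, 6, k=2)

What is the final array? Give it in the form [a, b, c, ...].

Answer: [2, 3, 0, 6, 7, 1, 4, 5]

Derivation:
After 1 (swap(1, 4)): [4, 5, 0, 6, 2, 7, 3, 1]
After 2 (swap(5, 4)): [4, 5, 0, 6, 7, 2, 3, 1]
After 3 (reverse(1, 3)): [4, 6, 0, 5, 7, 2, 3, 1]
After 4 (rotate_left(5, 7, k=2)): [4, 6, 0, 5, 7, 1, 2, 3]
After 5 (swap(6, 4)): [4, 6, 0, 5, 2, 1, 7, 3]
After 6 (reverse(3, 6)): [4, 6, 0, 7, 1, 2, 5, 3]
After 7 (swap(7, 1)): [4, 3, 0, 7, 1, 2, 5, 6]
After 8 (swap(5, 0)): [2, 3, 0, 7, 1, 4, 5, 6]
After 9 (swap(6, 7)): [2, 3, 0, 7, 1, 4, 6, 5]
After 10 (swap(6, 3)): [2, 3, 0, 6, 1, 4, 7, 5]
After 11 (rotate_left(4, 6, k=2)): [2, 3, 0, 6, 7, 1, 4, 5]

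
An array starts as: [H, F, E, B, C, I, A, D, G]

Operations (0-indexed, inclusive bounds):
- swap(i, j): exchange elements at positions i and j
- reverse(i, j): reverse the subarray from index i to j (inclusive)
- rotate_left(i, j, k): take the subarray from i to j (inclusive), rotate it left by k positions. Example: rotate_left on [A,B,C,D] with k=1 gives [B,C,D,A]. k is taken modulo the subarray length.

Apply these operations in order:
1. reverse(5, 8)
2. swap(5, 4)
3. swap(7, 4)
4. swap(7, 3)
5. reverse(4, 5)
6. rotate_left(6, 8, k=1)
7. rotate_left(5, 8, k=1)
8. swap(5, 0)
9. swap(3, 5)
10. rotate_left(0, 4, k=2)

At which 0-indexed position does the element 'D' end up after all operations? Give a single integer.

Answer: 7

Derivation:
After 1 (reverse(5, 8)): [H, F, E, B, C, G, D, A, I]
After 2 (swap(5, 4)): [H, F, E, B, G, C, D, A, I]
After 3 (swap(7, 4)): [H, F, E, B, A, C, D, G, I]
After 4 (swap(7, 3)): [H, F, E, G, A, C, D, B, I]
After 5 (reverse(4, 5)): [H, F, E, G, C, A, D, B, I]
After 6 (rotate_left(6, 8, k=1)): [H, F, E, G, C, A, B, I, D]
After 7 (rotate_left(5, 8, k=1)): [H, F, E, G, C, B, I, D, A]
After 8 (swap(5, 0)): [B, F, E, G, C, H, I, D, A]
After 9 (swap(3, 5)): [B, F, E, H, C, G, I, D, A]
After 10 (rotate_left(0, 4, k=2)): [E, H, C, B, F, G, I, D, A]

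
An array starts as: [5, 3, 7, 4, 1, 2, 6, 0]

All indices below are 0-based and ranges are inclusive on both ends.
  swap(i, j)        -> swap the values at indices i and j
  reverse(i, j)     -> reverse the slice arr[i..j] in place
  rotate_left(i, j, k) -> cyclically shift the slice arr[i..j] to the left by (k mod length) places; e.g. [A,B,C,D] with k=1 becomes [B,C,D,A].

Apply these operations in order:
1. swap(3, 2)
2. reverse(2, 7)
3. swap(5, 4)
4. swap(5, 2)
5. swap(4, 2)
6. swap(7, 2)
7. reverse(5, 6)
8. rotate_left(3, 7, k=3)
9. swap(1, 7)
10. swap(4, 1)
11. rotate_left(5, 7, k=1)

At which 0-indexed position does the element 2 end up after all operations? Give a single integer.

Answer: 5

Derivation:
After 1 (swap(3, 2)): [5, 3, 4, 7, 1, 2, 6, 0]
After 2 (reverse(2, 7)): [5, 3, 0, 6, 2, 1, 7, 4]
After 3 (swap(5, 4)): [5, 3, 0, 6, 1, 2, 7, 4]
After 4 (swap(5, 2)): [5, 3, 2, 6, 1, 0, 7, 4]
After 5 (swap(4, 2)): [5, 3, 1, 6, 2, 0, 7, 4]
After 6 (swap(7, 2)): [5, 3, 4, 6, 2, 0, 7, 1]
After 7 (reverse(5, 6)): [5, 3, 4, 6, 2, 7, 0, 1]
After 8 (rotate_left(3, 7, k=3)): [5, 3, 4, 0, 1, 6, 2, 7]
After 9 (swap(1, 7)): [5, 7, 4, 0, 1, 6, 2, 3]
After 10 (swap(4, 1)): [5, 1, 4, 0, 7, 6, 2, 3]
After 11 (rotate_left(5, 7, k=1)): [5, 1, 4, 0, 7, 2, 3, 6]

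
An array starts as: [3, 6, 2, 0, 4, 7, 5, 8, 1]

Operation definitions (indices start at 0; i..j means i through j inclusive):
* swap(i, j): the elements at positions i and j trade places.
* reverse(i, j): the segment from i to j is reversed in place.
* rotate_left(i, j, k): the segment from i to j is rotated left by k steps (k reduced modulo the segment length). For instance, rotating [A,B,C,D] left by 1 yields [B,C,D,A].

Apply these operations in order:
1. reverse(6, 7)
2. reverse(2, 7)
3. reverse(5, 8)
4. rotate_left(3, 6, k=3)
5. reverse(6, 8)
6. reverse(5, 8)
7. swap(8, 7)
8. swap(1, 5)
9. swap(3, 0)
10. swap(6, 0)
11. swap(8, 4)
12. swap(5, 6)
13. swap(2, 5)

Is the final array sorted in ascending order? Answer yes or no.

After 1 (reverse(6, 7)): [3, 6, 2, 0, 4, 7, 8, 5, 1]
After 2 (reverse(2, 7)): [3, 6, 5, 8, 7, 4, 0, 2, 1]
After 3 (reverse(5, 8)): [3, 6, 5, 8, 7, 1, 2, 0, 4]
After 4 (rotate_left(3, 6, k=3)): [3, 6, 5, 2, 8, 7, 1, 0, 4]
After 5 (reverse(6, 8)): [3, 6, 5, 2, 8, 7, 4, 0, 1]
After 6 (reverse(5, 8)): [3, 6, 5, 2, 8, 1, 0, 4, 7]
After 7 (swap(8, 7)): [3, 6, 5, 2, 8, 1, 0, 7, 4]
After 8 (swap(1, 5)): [3, 1, 5, 2, 8, 6, 0, 7, 4]
After 9 (swap(3, 0)): [2, 1, 5, 3, 8, 6, 0, 7, 4]
After 10 (swap(6, 0)): [0, 1, 5, 3, 8, 6, 2, 7, 4]
After 11 (swap(8, 4)): [0, 1, 5, 3, 4, 6, 2, 7, 8]
After 12 (swap(5, 6)): [0, 1, 5, 3, 4, 2, 6, 7, 8]
After 13 (swap(2, 5)): [0, 1, 2, 3, 4, 5, 6, 7, 8]

Answer: yes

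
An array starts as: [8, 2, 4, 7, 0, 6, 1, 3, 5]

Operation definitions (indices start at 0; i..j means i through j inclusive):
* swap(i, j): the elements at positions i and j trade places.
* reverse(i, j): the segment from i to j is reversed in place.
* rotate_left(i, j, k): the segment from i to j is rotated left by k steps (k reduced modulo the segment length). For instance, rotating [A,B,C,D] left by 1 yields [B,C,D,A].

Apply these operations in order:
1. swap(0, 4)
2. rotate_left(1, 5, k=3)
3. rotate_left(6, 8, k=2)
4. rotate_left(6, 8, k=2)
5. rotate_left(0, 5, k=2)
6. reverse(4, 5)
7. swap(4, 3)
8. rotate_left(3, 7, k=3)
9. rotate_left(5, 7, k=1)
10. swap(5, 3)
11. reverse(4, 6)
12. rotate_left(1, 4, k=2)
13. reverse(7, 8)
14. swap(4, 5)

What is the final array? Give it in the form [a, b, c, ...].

Answer: [6, 7, 0, 2, 3, 4, 5, 1, 8]

Derivation:
After 1 (swap(0, 4)): [0, 2, 4, 7, 8, 6, 1, 3, 5]
After 2 (rotate_left(1, 5, k=3)): [0, 8, 6, 2, 4, 7, 1, 3, 5]
After 3 (rotate_left(6, 8, k=2)): [0, 8, 6, 2, 4, 7, 5, 1, 3]
After 4 (rotate_left(6, 8, k=2)): [0, 8, 6, 2, 4, 7, 3, 5, 1]
After 5 (rotate_left(0, 5, k=2)): [6, 2, 4, 7, 0, 8, 3, 5, 1]
After 6 (reverse(4, 5)): [6, 2, 4, 7, 8, 0, 3, 5, 1]
After 7 (swap(4, 3)): [6, 2, 4, 8, 7, 0, 3, 5, 1]
After 8 (rotate_left(3, 7, k=3)): [6, 2, 4, 3, 5, 8, 7, 0, 1]
After 9 (rotate_left(5, 7, k=1)): [6, 2, 4, 3, 5, 7, 0, 8, 1]
After 10 (swap(5, 3)): [6, 2, 4, 7, 5, 3, 0, 8, 1]
After 11 (reverse(4, 6)): [6, 2, 4, 7, 0, 3, 5, 8, 1]
After 12 (rotate_left(1, 4, k=2)): [6, 7, 0, 2, 4, 3, 5, 8, 1]
After 13 (reverse(7, 8)): [6, 7, 0, 2, 4, 3, 5, 1, 8]
After 14 (swap(4, 5)): [6, 7, 0, 2, 3, 4, 5, 1, 8]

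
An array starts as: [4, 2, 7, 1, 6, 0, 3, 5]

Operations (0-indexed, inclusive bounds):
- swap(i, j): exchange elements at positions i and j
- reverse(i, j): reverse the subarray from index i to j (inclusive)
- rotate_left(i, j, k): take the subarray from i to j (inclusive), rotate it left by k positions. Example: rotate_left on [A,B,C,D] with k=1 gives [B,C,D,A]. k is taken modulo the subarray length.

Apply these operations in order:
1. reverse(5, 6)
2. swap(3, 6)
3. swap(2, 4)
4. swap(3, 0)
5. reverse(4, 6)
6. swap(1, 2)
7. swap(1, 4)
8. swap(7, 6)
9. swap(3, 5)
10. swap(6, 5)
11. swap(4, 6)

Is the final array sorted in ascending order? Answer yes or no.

Answer: yes

Derivation:
After 1 (reverse(5, 6)): [4, 2, 7, 1, 6, 3, 0, 5]
After 2 (swap(3, 6)): [4, 2, 7, 0, 6, 3, 1, 5]
After 3 (swap(2, 4)): [4, 2, 6, 0, 7, 3, 1, 5]
After 4 (swap(3, 0)): [0, 2, 6, 4, 7, 3, 1, 5]
After 5 (reverse(4, 6)): [0, 2, 6, 4, 1, 3, 7, 5]
After 6 (swap(1, 2)): [0, 6, 2, 4, 1, 3, 7, 5]
After 7 (swap(1, 4)): [0, 1, 2, 4, 6, 3, 7, 5]
After 8 (swap(7, 6)): [0, 1, 2, 4, 6, 3, 5, 7]
After 9 (swap(3, 5)): [0, 1, 2, 3, 6, 4, 5, 7]
After 10 (swap(6, 5)): [0, 1, 2, 3, 6, 5, 4, 7]
After 11 (swap(4, 6)): [0, 1, 2, 3, 4, 5, 6, 7]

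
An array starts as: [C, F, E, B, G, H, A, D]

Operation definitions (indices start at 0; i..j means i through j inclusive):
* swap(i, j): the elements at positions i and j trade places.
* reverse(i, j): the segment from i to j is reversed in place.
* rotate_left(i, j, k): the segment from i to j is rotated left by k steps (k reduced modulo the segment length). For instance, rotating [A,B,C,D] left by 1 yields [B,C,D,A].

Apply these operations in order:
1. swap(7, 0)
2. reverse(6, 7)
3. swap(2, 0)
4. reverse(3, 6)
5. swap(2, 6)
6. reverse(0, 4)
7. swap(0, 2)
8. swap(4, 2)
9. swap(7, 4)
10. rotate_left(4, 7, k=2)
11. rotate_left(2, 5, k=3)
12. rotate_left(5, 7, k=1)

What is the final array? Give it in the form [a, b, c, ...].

Answer: [B, C, H, E, F, A, G, D]

Derivation:
After 1 (swap(7, 0)): [D, F, E, B, G, H, A, C]
After 2 (reverse(6, 7)): [D, F, E, B, G, H, C, A]
After 3 (swap(2, 0)): [E, F, D, B, G, H, C, A]
After 4 (reverse(3, 6)): [E, F, D, C, H, G, B, A]
After 5 (swap(2, 6)): [E, F, B, C, H, G, D, A]
After 6 (reverse(0, 4)): [H, C, B, F, E, G, D, A]
After 7 (swap(0, 2)): [B, C, H, F, E, G, D, A]
After 8 (swap(4, 2)): [B, C, E, F, H, G, D, A]
After 9 (swap(7, 4)): [B, C, E, F, A, G, D, H]
After 10 (rotate_left(4, 7, k=2)): [B, C, E, F, D, H, A, G]
After 11 (rotate_left(2, 5, k=3)): [B, C, H, E, F, D, A, G]
After 12 (rotate_left(5, 7, k=1)): [B, C, H, E, F, A, G, D]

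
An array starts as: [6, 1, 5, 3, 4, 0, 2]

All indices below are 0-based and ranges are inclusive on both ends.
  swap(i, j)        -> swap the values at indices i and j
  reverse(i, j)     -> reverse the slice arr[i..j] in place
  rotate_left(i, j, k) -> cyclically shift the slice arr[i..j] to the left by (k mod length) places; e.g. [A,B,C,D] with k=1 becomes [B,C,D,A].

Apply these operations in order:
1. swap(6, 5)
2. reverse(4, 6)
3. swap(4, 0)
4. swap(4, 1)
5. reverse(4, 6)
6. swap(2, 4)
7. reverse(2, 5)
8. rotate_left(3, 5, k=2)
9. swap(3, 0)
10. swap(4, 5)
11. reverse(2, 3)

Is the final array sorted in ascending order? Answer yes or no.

Answer: no

Derivation:
After 1 (swap(6, 5)): [6, 1, 5, 3, 4, 2, 0]
After 2 (reverse(4, 6)): [6, 1, 5, 3, 0, 2, 4]
After 3 (swap(4, 0)): [0, 1, 5, 3, 6, 2, 4]
After 4 (swap(4, 1)): [0, 6, 5, 3, 1, 2, 4]
After 5 (reverse(4, 6)): [0, 6, 5, 3, 4, 2, 1]
After 6 (swap(2, 4)): [0, 6, 4, 3, 5, 2, 1]
After 7 (reverse(2, 5)): [0, 6, 2, 5, 3, 4, 1]
After 8 (rotate_left(3, 5, k=2)): [0, 6, 2, 4, 5, 3, 1]
After 9 (swap(3, 0)): [4, 6, 2, 0, 5, 3, 1]
After 10 (swap(4, 5)): [4, 6, 2, 0, 3, 5, 1]
After 11 (reverse(2, 3)): [4, 6, 0, 2, 3, 5, 1]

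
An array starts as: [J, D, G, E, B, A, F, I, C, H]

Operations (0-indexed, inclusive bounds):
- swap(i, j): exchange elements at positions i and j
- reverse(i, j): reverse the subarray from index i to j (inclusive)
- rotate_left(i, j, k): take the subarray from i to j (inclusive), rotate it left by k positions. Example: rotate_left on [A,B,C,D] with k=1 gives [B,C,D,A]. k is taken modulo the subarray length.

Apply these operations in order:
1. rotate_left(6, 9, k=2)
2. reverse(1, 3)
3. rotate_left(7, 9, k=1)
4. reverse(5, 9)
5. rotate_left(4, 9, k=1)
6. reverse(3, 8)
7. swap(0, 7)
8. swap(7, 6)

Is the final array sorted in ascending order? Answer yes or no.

Answer: no

Derivation:
After 1 (rotate_left(6, 9, k=2)): [J, D, G, E, B, A, C, H, F, I]
After 2 (reverse(1, 3)): [J, E, G, D, B, A, C, H, F, I]
After 3 (rotate_left(7, 9, k=1)): [J, E, G, D, B, A, C, F, I, H]
After 4 (reverse(5, 9)): [J, E, G, D, B, H, I, F, C, A]
After 5 (rotate_left(4, 9, k=1)): [J, E, G, D, H, I, F, C, A, B]
After 6 (reverse(3, 8)): [J, E, G, A, C, F, I, H, D, B]
After 7 (swap(0, 7)): [H, E, G, A, C, F, I, J, D, B]
After 8 (swap(7, 6)): [H, E, G, A, C, F, J, I, D, B]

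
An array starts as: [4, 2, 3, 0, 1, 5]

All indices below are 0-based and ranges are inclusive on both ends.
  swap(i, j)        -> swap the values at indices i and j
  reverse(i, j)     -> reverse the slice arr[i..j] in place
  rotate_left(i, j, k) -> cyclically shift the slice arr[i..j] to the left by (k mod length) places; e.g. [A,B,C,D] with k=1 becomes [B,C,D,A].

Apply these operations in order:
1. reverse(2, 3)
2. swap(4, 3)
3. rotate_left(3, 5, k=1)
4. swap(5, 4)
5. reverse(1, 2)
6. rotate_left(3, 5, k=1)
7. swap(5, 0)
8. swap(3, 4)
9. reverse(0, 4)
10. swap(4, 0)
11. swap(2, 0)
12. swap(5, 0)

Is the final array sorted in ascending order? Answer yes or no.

After 1 (reverse(2, 3)): [4, 2, 0, 3, 1, 5]
After 2 (swap(4, 3)): [4, 2, 0, 1, 3, 5]
After 3 (rotate_left(3, 5, k=1)): [4, 2, 0, 3, 5, 1]
After 4 (swap(5, 4)): [4, 2, 0, 3, 1, 5]
After 5 (reverse(1, 2)): [4, 0, 2, 3, 1, 5]
After 6 (rotate_left(3, 5, k=1)): [4, 0, 2, 1, 5, 3]
After 7 (swap(5, 0)): [3, 0, 2, 1, 5, 4]
After 8 (swap(3, 4)): [3, 0, 2, 5, 1, 4]
After 9 (reverse(0, 4)): [1, 5, 2, 0, 3, 4]
After 10 (swap(4, 0)): [3, 5, 2, 0, 1, 4]
After 11 (swap(2, 0)): [2, 5, 3, 0, 1, 4]
After 12 (swap(5, 0)): [4, 5, 3, 0, 1, 2]

Answer: no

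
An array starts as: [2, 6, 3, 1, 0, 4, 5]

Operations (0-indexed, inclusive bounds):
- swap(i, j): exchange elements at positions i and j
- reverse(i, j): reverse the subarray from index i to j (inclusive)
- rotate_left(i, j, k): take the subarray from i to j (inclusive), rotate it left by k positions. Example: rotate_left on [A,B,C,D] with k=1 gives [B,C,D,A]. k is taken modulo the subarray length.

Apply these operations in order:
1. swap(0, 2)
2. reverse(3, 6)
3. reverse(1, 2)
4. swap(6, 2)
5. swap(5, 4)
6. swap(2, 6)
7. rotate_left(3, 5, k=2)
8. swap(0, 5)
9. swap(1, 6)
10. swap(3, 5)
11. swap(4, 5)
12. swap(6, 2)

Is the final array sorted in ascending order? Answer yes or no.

After 1 (swap(0, 2)): [3, 6, 2, 1, 0, 4, 5]
After 2 (reverse(3, 6)): [3, 6, 2, 5, 4, 0, 1]
After 3 (reverse(1, 2)): [3, 2, 6, 5, 4, 0, 1]
After 4 (swap(6, 2)): [3, 2, 1, 5, 4, 0, 6]
After 5 (swap(5, 4)): [3, 2, 1, 5, 0, 4, 6]
After 6 (swap(2, 6)): [3, 2, 6, 5, 0, 4, 1]
After 7 (rotate_left(3, 5, k=2)): [3, 2, 6, 4, 5, 0, 1]
After 8 (swap(0, 5)): [0, 2, 6, 4, 5, 3, 1]
After 9 (swap(1, 6)): [0, 1, 6, 4, 5, 3, 2]
After 10 (swap(3, 5)): [0, 1, 6, 3, 5, 4, 2]
After 11 (swap(4, 5)): [0, 1, 6, 3, 4, 5, 2]
After 12 (swap(6, 2)): [0, 1, 2, 3, 4, 5, 6]

Answer: yes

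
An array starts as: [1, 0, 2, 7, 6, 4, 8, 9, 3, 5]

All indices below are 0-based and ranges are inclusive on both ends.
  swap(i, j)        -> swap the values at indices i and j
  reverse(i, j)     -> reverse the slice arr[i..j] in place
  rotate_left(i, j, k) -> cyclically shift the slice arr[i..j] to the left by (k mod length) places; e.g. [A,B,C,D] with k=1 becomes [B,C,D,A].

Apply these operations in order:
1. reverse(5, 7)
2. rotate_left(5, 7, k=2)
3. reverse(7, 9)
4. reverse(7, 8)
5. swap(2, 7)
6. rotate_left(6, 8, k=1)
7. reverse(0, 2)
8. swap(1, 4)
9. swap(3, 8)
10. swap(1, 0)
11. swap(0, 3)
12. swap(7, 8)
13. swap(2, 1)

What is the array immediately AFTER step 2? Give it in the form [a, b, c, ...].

Answer: [1, 0, 2, 7, 6, 4, 9, 8, 3, 5]

Derivation:
After 1 (reverse(5, 7)): [1, 0, 2, 7, 6, 9, 8, 4, 3, 5]
After 2 (rotate_left(5, 7, k=2)): [1, 0, 2, 7, 6, 4, 9, 8, 3, 5]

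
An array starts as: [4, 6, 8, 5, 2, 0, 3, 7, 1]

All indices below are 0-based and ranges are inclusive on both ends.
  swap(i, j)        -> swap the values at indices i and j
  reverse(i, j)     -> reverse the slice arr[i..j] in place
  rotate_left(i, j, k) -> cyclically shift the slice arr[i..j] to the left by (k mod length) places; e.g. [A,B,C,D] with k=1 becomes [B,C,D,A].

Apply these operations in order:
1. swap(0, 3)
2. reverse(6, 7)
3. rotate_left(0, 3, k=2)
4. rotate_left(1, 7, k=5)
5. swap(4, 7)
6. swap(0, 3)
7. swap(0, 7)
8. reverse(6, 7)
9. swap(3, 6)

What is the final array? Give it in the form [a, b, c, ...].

Answer: [5, 7, 3, 4, 0, 6, 8, 2, 1]

Derivation:
After 1 (swap(0, 3)): [5, 6, 8, 4, 2, 0, 3, 7, 1]
After 2 (reverse(6, 7)): [5, 6, 8, 4, 2, 0, 7, 3, 1]
After 3 (rotate_left(0, 3, k=2)): [8, 4, 5, 6, 2, 0, 7, 3, 1]
After 4 (rotate_left(1, 7, k=5)): [8, 7, 3, 4, 5, 6, 2, 0, 1]
After 5 (swap(4, 7)): [8, 7, 3, 4, 0, 6, 2, 5, 1]
After 6 (swap(0, 3)): [4, 7, 3, 8, 0, 6, 2, 5, 1]
After 7 (swap(0, 7)): [5, 7, 3, 8, 0, 6, 2, 4, 1]
After 8 (reverse(6, 7)): [5, 7, 3, 8, 0, 6, 4, 2, 1]
After 9 (swap(3, 6)): [5, 7, 3, 4, 0, 6, 8, 2, 1]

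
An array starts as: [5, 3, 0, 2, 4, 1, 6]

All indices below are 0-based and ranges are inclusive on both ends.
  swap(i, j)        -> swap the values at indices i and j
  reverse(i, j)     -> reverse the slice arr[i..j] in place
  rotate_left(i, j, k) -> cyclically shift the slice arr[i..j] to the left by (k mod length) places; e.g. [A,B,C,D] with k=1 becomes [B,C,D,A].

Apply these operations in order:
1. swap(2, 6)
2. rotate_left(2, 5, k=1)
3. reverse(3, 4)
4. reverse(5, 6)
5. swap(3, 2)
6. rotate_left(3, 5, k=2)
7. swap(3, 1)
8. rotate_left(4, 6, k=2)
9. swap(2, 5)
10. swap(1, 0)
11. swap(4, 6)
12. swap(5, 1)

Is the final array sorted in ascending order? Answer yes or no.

Answer: yes

Derivation:
After 1 (swap(2, 6)): [5, 3, 6, 2, 4, 1, 0]
After 2 (rotate_left(2, 5, k=1)): [5, 3, 2, 4, 1, 6, 0]
After 3 (reverse(3, 4)): [5, 3, 2, 1, 4, 6, 0]
After 4 (reverse(5, 6)): [5, 3, 2, 1, 4, 0, 6]
After 5 (swap(3, 2)): [5, 3, 1, 2, 4, 0, 6]
After 6 (rotate_left(3, 5, k=2)): [5, 3, 1, 0, 2, 4, 6]
After 7 (swap(3, 1)): [5, 0, 1, 3, 2, 4, 6]
After 8 (rotate_left(4, 6, k=2)): [5, 0, 1, 3, 6, 2, 4]
After 9 (swap(2, 5)): [5, 0, 2, 3, 6, 1, 4]
After 10 (swap(1, 0)): [0, 5, 2, 3, 6, 1, 4]
After 11 (swap(4, 6)): [0, 5, 2, 3, 4, 1, 6]
After 12 (swap(5, 1)): [0, 1, 2, 3, 4, 5, 6]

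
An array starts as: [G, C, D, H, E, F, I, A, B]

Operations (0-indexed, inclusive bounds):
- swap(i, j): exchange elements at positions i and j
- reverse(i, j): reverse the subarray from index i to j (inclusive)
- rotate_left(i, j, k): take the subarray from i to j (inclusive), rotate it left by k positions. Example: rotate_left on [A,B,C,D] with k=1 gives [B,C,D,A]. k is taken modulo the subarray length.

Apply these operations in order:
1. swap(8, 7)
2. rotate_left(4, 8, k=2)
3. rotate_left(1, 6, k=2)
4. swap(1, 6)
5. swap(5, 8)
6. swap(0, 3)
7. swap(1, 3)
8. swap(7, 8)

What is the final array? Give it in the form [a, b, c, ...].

After 1 (swap(8, 7)): [G, C, D, H, E, F, I, B, A]
After 2 (rotate_left(4, 8, k=2)): [G, C, D, H, I, B, A, E, F]
After 3 (rotate_left(1, 6, k=2)): [G, H, I, B, A, C, D, E, F]
After 4 (swap(1, 6)): [G, D, I, B, A, C, H, E, F]
After 5 (swap(5, 8)): [G, D, I, B, A, F, H, E, C]
After 6 (swap(0, 3)): [B, D, I, G, A, F, H, E, C]
After 7 (swap(1, 3)): [B, G, I, D, A, F, H, E, C]
After 8 (swap(7, 8)): [B, G, I, D, A, F, H, C, E]

Answer: [B, G, I, D, A, F, H, C, E]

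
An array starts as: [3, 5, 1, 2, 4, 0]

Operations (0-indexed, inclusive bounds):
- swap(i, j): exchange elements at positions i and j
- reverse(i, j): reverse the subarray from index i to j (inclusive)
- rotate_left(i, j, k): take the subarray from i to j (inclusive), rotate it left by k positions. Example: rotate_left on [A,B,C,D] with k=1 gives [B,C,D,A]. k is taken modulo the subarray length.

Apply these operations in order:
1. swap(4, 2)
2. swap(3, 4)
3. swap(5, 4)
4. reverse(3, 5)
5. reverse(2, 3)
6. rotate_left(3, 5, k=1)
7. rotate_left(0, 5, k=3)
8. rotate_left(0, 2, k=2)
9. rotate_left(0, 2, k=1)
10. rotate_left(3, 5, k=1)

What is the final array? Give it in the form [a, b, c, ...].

Answer: [0, 1, 4, 5, 2, 3]

Derivation:
After 1 (swap(4, 2)): [3, 5, 4, 2, 1, 0]
After 2 (swap(3, 4)): [3, 5, 4, 1, 2, 0]
After 3 (swap(5, 4)): [3, 5, 4, 1, 0, 2]
After 4 (reverse(3, 5)): [3, 5, 4, 2, 0, 1]
After 5 (reverse(2, 3)): [3, 5, 2, 4, 0, 1]
After 6 (rotate_left(3, 5, k=1)): [3, 5, 2, 0, 1, 4]
After 7 (rotate_left(0, 5, k=3)): [0, 1, 4, 3, 5, 2]
After 8 (rotate_left(0, 2, k=2)): [4, 0, 1, 3, 5, 2]
After 9 (rotate_left(0, 2, k=1)): [0, 1, 4, 3, 5, 2]
After 10 (rotate_left(3, 5, k=1)): [0, 1, 4, 5, 2, 3]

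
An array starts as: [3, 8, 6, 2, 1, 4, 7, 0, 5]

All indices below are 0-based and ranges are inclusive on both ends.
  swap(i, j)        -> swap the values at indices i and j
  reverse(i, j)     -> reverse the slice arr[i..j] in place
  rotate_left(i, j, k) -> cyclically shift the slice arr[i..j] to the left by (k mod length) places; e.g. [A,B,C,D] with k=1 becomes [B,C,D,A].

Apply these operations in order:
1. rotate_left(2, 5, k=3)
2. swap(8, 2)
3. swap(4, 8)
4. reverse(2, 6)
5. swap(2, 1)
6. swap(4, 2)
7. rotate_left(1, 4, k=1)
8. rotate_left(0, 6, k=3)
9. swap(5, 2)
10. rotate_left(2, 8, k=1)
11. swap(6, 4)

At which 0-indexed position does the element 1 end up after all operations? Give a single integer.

Answer: 5

Derivation:
After 1 (rotate_left(2, 5, k=3)): [3, 8, 4, 6, 2, 1, 7, 0, 5]
After 2 (swap(8, 2)): [3, 8, 5, 6, 2, 1, 7, 0, 4]
After 3 (swap(4, 8)): [3, 8, 5, 6, 4, 1, 7, 0, 2]
After 4 (reverse(2, 6)): [3, 8, 7, 1, 4, 6, 5, 0, 2]
After 5 (swap(2, 1)): [3, 7, 8, 1, 4, 6, 5, 0, 2]
After 6 (swap(4, 2)): [3, 7, 4, 1, 8, 6, 5, 0, 2]
After 7 (rotate_left(1, 4, k=1)): [3, 4, 1, 8, 7, 6, 5, 0, 2]
After 8 (rotate_left(0, 6, k=3)): [8, 7, 6, 5, 3, 4, 1, 0, 2]
After 9 (swap(5, 2)): [8, 7, 4, 5, 3, 6, 1, 0, 2]
After 10 (rotate_left(2, 8, k=1)): [8, 7, 5, 3, 6, 1, 0, 2, 4]
After 11 (swap(6, 4)): [8, 7, 5, 3, 0, 1, 6, 2, 4]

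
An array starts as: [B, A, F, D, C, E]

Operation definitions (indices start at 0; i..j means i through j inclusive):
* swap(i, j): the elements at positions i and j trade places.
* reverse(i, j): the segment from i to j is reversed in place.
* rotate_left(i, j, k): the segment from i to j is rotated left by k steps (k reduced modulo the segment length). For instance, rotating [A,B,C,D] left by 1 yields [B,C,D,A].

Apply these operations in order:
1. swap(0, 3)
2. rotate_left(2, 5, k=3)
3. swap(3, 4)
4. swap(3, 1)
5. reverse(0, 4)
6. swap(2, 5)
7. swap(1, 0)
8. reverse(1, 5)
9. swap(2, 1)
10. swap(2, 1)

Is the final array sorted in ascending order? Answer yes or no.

After 1 (swap(0, 3)): [D, A, F, B, C, E]
After 2 (rotate_left(2, 5, k=3)): [D, A, E, F, B, C]
After 3 (swap(3, 4)): [D, A, E, B, F, C]
After 4 (swap(3, 1)): [D, B, E, A, F, C]
After 5 (reverse(0, 4)): [F, A, E, B, D, C]
After 6 (swap(2, 5)): [F, A, C, B, D, E]
After 7 (swap(1, 0)): [A, F, C, B, D, E]
After 8 (reverse(1, 5)): [A, E, D, B, C, F]
After 9 (swap(2, 1)): [A, D, E, B, C, F]
After 10 (swap(2, 1)): [A, E, D, B, C, F]

Answer: no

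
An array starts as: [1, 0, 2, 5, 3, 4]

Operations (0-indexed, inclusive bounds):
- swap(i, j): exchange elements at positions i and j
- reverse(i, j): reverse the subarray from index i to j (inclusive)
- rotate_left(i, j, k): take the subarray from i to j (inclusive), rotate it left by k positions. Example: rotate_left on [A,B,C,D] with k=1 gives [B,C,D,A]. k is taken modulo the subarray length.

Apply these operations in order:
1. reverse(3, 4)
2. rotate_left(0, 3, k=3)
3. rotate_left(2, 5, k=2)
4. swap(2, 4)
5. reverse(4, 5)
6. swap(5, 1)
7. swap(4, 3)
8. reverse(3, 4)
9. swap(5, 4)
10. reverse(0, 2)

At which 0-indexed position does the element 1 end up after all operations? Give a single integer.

Answer: 4

Derivation:
After 1 (reverse(3, 4)): [1, 0, 2, 3, 5, 4]
After 2 (rotate_left(0, 3, k=3)): [3, 1, 0, 2, 5, 4]
After 3 (rotate_left(2, 5, k=2)): [3, 1, 5, 4, 0, 2]
After 4 (swap(2, 4)): [3, 1, 0, 4, 5, 2]
After 5 (reverse(4, 5)): [3, 1, 0, 4, 2, 5]
After 6 (swap(5, 1)): [3, 5, 0, 4, 2, 1]
After 7 (swap(4, 3)): [3, 5, 0, 2, 4, 1]
After 8 (reverse(3, 4)): [3, 5, 0, 4, 2, 1]
After 9 (swap(5, 4)): [3, 5, 0, 4, 1, 2]
After 10 (reverse(0, 2)): [0, 5, 3, 4, 1, 2]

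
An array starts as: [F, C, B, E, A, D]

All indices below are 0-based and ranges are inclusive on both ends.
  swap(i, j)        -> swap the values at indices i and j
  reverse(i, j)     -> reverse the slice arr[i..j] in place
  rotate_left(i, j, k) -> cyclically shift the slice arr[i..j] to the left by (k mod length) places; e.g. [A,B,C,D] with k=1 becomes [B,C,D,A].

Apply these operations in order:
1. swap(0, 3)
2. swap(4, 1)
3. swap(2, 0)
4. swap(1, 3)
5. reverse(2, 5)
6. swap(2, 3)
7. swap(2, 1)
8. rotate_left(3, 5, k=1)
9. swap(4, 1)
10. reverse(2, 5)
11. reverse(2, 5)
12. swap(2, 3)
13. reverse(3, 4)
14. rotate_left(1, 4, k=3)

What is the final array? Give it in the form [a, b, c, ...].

Answer: [B, F, E, A, C, D]

Derivation:
After 1 (swap(0, 3)): [E, C, B, F, A, D]
After 2 (swap(4, 1)): [E, A, B, F, C, D]
After 3 (swap(2, 0)): [B, A, E, F, C, D]
After 4 (swap(1, 3)): [B, F, E, A, C, D]
After 5 (reverse(2, 5)): [B, F, D, C, A, E]
After 6 (swap(2, 3)): [B, F, C, D, A, E]
After 7 (swap(2, 1)): [B, C, F, D, A, E]
After 8 (rotate_left(3, 5, k=1)): [B, C, F, A, E, D]
After 9 (swap(4, 1)): [B, E, F, A, C, D]
After 10 (reverse(2, 5)): [B, E, D, C, A, F]
After 11 (reverse(2, 5)): [B, E, F, A, C, D]
After 12 (swap(2, 3)): [B, E, A, F, C, D]
After 13 (reverse(3, 4)): [B, E, A, C, F, D]
After 14 (rotate_left(1, 4, k=3)): [B, F, E, A, C, D]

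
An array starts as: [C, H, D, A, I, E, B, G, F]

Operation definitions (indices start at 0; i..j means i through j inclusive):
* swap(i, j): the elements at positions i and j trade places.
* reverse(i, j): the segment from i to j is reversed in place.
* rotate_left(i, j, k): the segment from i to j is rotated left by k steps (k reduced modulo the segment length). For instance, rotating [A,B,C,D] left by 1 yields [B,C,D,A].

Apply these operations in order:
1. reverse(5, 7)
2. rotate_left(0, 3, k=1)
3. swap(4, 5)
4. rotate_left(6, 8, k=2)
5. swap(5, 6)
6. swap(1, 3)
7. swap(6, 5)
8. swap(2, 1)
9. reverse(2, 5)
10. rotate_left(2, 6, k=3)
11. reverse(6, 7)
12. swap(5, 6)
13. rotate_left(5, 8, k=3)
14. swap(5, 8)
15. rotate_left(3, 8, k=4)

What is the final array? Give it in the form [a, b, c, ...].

After 1 (reverse(5, 7)): [C, H, D, A, I, G, B, E, F]
After 2 (rotate_left(0, 3, k=1)): [H, D, A, C, I, G, B, E, F]
After 3 (swap(4, 5)): [H, D, A, C, G, I, B, E, F]
After 4 (rotate_left(6, 8, k=2)): [H, D, A, C, G, I, F, B, E]
After 5 (swap(5, 6)): [H, D, A, C, G, F, I, B, E]
After 6 (swap(1, 3)): [H, C, A, D, G, F, I, B, E]
After 7 (swap(6, 5)): [H, C, A, D, G, I, F, B, E]
After 8 (swap(2, 1)): [H, A, C, D, G, I, F, B, E]
After 9 (reverse(2, 5)): [H, A, I, G, D, C, F, B, E]
After 10 (rotate_left(2, 6, k=3)): [H, A, C, F, I, G, D, B, E]
After 11 (reverse(6, 7)): [H, A, C, F, I, G, B, D, E]
After 12 (swap(5, 6)): [H, A, C, F, I, B, G, D, E]
After 13 (rotate_left(5, 8, k=3)): [H, A, C, F, I, E, B, G, D]
After 14 (swap(5, 8)): [H, A, C, F, I, D, B, G, E]
After 15 (rotate_left(3, 8, k=4)): [H, A, C, G, E, F, I, D, B]

Answer: [H, A, C, G, E, F, I, D, B]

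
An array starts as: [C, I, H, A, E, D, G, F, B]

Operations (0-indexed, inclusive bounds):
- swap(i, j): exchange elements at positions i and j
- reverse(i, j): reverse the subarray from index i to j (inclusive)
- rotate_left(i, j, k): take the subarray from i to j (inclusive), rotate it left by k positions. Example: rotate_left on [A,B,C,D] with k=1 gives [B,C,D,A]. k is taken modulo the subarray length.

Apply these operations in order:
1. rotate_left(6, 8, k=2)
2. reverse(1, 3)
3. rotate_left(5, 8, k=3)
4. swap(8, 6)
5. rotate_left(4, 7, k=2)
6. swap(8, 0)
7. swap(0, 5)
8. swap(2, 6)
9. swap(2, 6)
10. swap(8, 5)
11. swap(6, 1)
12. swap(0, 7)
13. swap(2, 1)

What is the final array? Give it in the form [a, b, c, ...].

Answer: [F, H, E, I, G, C, A, B, D]

Derivation:
After 1 (rotate_left(6, 8, k=2)): [C, I, H, A, E, D, B, G, F]
After 2 (reverse(1, 3)): [C, A, H, I, E, D, B, G, F]
After 3 (rotate_left(5, 8, k=3)): [C, A, H, I, E, F, D, B, G]
After 4 (swap(8, 6)): [C, A, H, I, E, F, G, B, D]
After 5 (rotate_left(4, 7, k=2)): [C, A, H, I, G, B, E, F, D]
After 6 (swap(8, 0)): [D, A, H, I, G, B, E, F, C]
After 7 (swap(0, 5)): [B, A, H, I, G, D, E, F, C]
After 8 (swap(2, 6)): [B, A, E, I, G, D, H, F, C]
After 9 (swap(2, 6)): [B, A, H, I, G, D, E, F, C]
After 10 (swap(8, 5)): [B, A, H, I, G, C, E, F, D]
After 11 (swap(6, 1)): [B, E, H, I, G, C, A, F, D]
After 12 (swap(0, 7)): [F, E, H, I, G, C, A, B, D]
After 13 (swap(2, 1)): [F, H, E, I, G, C, A, B, D]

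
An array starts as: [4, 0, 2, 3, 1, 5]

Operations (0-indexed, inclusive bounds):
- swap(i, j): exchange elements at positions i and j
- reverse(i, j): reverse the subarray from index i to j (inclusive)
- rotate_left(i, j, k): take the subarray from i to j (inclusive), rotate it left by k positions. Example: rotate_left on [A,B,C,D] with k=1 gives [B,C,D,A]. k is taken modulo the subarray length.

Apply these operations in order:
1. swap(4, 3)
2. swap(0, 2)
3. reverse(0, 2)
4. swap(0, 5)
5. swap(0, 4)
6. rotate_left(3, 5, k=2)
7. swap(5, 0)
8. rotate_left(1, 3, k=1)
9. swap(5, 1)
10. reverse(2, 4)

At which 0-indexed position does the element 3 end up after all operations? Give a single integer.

After 1 (swap(4, 3)): [4, 0, 2, 1, 3, 5]
After 2 (swap(0, 2)): [2, 0, 4, 1, 3, 5]
After 3 (reverse(0, 2)): [4, 0, 2, 1, 3, 5]
After 4 (swap(0, 5)): [5, 0, 2, 1, 3, 4]
After 5 (swap(0, 4)): [3, 0, 2, 1, 5, 4]
After 6 (rotate_left(3, 5, k=2)): [3, 0, 2, 4, 1, 5]
After 7 (swap(5, 0)): [5, 0, 2, 4, 1, 3]
After 8 (rotate_left(1, 3, k=1)): [5, 2, 4, 0, 1, 3]
After 9 (swap(5, 1)): [5, 3, 4, 0, 1, 2]
After 10 (reverse(2, 4)): [5, 3, 1, 0, 4, 2]

Answer: 1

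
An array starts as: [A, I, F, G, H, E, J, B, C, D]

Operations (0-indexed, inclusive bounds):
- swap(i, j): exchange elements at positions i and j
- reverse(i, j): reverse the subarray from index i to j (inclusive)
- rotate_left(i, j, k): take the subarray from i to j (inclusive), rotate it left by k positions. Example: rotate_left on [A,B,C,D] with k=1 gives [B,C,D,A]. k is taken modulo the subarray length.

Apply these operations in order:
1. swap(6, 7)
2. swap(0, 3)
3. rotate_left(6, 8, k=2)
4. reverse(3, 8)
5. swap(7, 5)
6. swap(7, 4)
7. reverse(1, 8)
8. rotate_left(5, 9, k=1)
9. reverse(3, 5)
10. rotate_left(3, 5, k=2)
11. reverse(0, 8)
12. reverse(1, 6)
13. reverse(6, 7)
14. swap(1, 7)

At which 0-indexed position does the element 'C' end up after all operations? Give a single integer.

Answer: 9

Derivation:
After 1 (swap(6, 7)): [A, I, F, G, H, E, B, J, C, D]
After 2 (swap(0, 3)): [G, I, F, A, H, E, B, J, C, D]
After 3 (rotate_left(6, 8, k=2)): [G, I, F, A, H, E, C, B, J, D]
After 4 (reverse(3, 8)): [G, I, F, J, B, C, E, H, A, D]
After 5 (swap(7, 5)): [G, I, F, J, B, H, E, C, A, D]
After 6 (swap(7, 4)): [G, I, F, J, C, H, E, B, A, D]
After 7 (reverse(1, 8)): [G, A, B, E, H, C, J, F, I, D]
After 8 (rotate_left(5, 9, k=1)): [G, A, B, E, H, J, F, I, D, C]
After 9 (reverse(3, 5)): [G, A, B, J, H, E, F, I, D, C]
After 10 (rotate_left(3, 5, k=2)): [G, A, B, E, J, H, F, I, D, C]
After 11 (reverse(0, 8)): [D, I, F, H, J, E, B, A, G, C]
After 12 (reverse(1, 6)): [D, B, E, J, H, F, I, A, G, C]
After 13 (reverse(6, 7)): [D, B, E, J, H, F, A, I, G, C]
After 14 (swap(1, 7)): [D, I, E, J, H, F, A, B, G, C]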